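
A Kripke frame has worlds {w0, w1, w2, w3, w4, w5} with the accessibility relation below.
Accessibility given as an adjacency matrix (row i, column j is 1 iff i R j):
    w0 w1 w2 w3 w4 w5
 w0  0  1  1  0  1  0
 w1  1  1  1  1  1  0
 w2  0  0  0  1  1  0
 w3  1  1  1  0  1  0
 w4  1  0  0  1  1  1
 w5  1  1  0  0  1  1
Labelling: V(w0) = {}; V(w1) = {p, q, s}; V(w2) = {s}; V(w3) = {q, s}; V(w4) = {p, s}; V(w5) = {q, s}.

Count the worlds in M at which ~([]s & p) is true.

Recall that []ψ holds at a world iff ψ holds at every accessible world, and <>ψ holds iff ψ holds at some accessible world.
Let φ = ~([]s & p). Evaluate φ at each world:
  w0 (successors {w1, w2, w4}): φ is true.
  w1 (successors {w0, w1, w2, w3, w4}): φ is true.
  w2 (successors {w3, w4}): φ is true.
  w3 (successors {w0, w1, w2, w4}): φ is true.
  w4 (successors {w0, w3, w4, w5}): φ is true.
  w5 (successors {w0, w1, w4, w5}): φ is true.
For instance, at w3:
  At w3: []s & p is false, so ~([]s & p) is true.
    At w3: []s is false, p is false, so []s & p is false.
      At w3: []s requires s at every successor {w0, w1, w2, w4}.
        s fails at w0, so []s is false at w3.
Satisfying worlds: {w0, w1, w2, w3, w4, w5}

6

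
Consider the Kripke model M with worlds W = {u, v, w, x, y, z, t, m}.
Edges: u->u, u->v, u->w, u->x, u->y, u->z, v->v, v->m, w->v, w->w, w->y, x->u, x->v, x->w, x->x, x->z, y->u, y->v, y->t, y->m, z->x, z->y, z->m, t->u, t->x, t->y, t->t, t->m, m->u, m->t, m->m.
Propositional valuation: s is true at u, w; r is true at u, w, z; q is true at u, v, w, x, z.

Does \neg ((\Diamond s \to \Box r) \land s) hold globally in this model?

Yes

Let φ = \neg ((\Diamond s \to \Box r) \land s). Evaluate φ at each world:
  u (successors {u, v, w, x, y, z}): φ is true.
  v (successors {v, m}): φ is true.
  w (successors {v, w, y}): φ is true.
  x (successors {u, v, w, x, z}): φ is true.
  y (successors {u, v, t, m}): φ is true.
  z (successors {x, y, m}): φ is true.
  t (successors {u, x, y, t, m}): φ is true.
  m (successors {u, t, m}): φ is true.
For instance, at t:
  At t: (\Diamond s \to \Box r) \land s is false, so \neg ((\Diamond s \to \Box r) \land s) is true.
    At t: \Diamond s \to \Box r is false, s is false, so (\Diamond s \to \Box r) \land s is false.
      At t: \Diamond s is true, \Box r is false, so \Diamond s \to \Box r is false.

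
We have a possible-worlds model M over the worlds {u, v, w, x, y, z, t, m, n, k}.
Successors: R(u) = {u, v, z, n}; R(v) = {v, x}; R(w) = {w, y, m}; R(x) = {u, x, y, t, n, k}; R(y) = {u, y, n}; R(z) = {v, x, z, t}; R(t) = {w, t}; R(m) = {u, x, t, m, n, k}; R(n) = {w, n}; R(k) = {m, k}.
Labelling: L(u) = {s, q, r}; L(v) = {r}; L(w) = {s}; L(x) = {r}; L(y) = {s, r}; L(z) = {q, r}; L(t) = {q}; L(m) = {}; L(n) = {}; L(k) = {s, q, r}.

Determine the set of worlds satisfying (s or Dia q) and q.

Let φ = (s or Dia q) and q. Evaluate φ at each world:
  u (successors {u, v, z, n}): φ is true.
  v (successors {v, x}): φ is false.
  w (successors {w, y, m}): φ is false.
  x (successors {u, x, y, t, n, k}): φ is false.
  y (successors {u, y, n}): φ is false.
  z (successors {v, x, z, t}): φ is true.
  t (successors {w, t}): φ is true.
  m (successors {u, x, t, m, n, k}): φ is false.
  n (successors {w, n}): φ is false.
  k (successors {m, k}): φ is true.
For instance, at y:
  At y: s or Dia q is true, q is false, so (s or Dia q) and q is false.
    At y: s is true, Dia q is true, so s or Dia q is true.
      At y: Dia q requires q at some successor in {u, y, n}.
        q holds at u, so Dia q is true at y.
Satisfying worlds: {u, z, t, k}

u, z, t, k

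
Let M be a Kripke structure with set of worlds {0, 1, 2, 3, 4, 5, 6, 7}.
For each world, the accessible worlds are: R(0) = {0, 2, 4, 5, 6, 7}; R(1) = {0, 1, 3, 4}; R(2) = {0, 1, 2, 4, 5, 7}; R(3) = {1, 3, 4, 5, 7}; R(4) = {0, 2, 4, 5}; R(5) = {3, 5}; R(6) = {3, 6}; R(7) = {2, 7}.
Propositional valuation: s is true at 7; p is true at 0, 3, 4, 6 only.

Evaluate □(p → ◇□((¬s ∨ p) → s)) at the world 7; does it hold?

At 7: □(p → ◇□((¬s ∨ p) → s)) requires p → ◇□((¬s ∨ p) → s) at every successor {2, 7}.
    At 2: p is false, ◇□((¬s ∨ p) → s) is false, so p → ◇□((¬s ∨ p) → s) is true.
      At 2: ◇□((¬s ∨ p) → s) requires □((¬s ∨ p) → s) at some successor in {0, 1, 2, 4, 5, 7}.
        At 0: □((¬s ∨ p) → s) is false.
        At 1: □((¬s ∨ p) → s) is false.
        At 2: □((¬s ∨ p) → s) is false.
        At 4: □((¬s ∨ p) → s) is false.
        At 5: □((¬s ∨ p) → s) is false.
        At 7: □((¬s ∨ p) → s) is false.
      So ◇□((¬s ∨ p) → s) is false at 2.
    At 7: p is false, ◇□((¬s ∨ p) → s) is false, so p → ◇□((¬s ∨ p) → s) is true.
      At 7: ◇□((¬s ∨ p) → s) requires □((¬s ∨ p) → s) at some successor in {2, 7}.
        At 2: □((¬s ∨ p) → s) is false.
        At 7: □((¬s ∨ p) → s) is false.
      So ◇□((¬s ∨ p) → s) is false at 7.
So □(p → ◇□((¬s ∨ p) → s)) is true at 7.

Yes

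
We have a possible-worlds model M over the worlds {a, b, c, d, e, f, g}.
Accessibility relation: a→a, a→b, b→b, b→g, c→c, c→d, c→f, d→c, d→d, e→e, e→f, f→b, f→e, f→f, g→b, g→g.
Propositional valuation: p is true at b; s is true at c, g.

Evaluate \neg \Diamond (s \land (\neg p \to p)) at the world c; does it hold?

At c: \Diamond (s \land (\neg p \to p)) is false, so \neg \Diamond (s \land (\neg p \to p)) is true.
  At c: \Diamond (s \land (\neg p \to p)) requires s \land (\neg p \to p) at some successor in {c, d, f}.
    At c: s \land (\neg p \to p) is false.
    At d: s \land (\neg p \to p) is false.
    At f: s \land (\neg p \to p) is false.
  So \Diamond (s \land (\neg p \to p)) is false at c.

Yes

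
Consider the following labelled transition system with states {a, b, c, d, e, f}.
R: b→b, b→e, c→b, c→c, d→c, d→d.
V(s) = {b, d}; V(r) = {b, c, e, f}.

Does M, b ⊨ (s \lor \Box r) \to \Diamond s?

Yes

Recall that \Box ψ holds at a world iff ψ holds at every accessible world, and \Diamond ψ holds iff ψ holds at some accessible world.
At b: s \lor \Box r is true, \Diamond s is true, so (s \lor \Box r) \to \Diamond s is true.
  At b: s is true, \Box r is true, so s \lor \Box r is true.
    At b: \Box r requires r at every successor {b, e}.
      At b: r is true.
      At e: r is true.
    So \Box r is true at b.
  At b: \Diamond s requires s at some successor in {b, e}.
    s holds at b, so \Diamond s is true at b.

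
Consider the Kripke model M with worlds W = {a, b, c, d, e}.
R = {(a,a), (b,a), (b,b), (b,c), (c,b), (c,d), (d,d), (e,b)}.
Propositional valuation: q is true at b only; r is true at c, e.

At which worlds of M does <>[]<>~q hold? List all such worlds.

a, b, c, d, e

Recall that []ψ holds at a world iff ψ holds at every accessible world, and <>ψ holds iff ψ holds at some accessible world.
Let φ = <>[]<>~q. Evaluate φ at each world:
  a (successors {a}): φ is true.
  b (successors {a, b, c}): φ is true.
  c (successors {b, d}): φ is true.
  d (successors {d}): φ is true.
  e (successors {b}): φ is true.
For instance, at a:
  At a: <>[]<>~q requires []<>~q at some successor in {a}.
    []<>~q holds at a, so <>[]<>~q is true at a.
      At a: []<>~q requires <>~q at every successor {a}.
        At a: <>~q is true.
      So []<>~q is true at a.
Satisfying worlds: {a, b, c, d, e}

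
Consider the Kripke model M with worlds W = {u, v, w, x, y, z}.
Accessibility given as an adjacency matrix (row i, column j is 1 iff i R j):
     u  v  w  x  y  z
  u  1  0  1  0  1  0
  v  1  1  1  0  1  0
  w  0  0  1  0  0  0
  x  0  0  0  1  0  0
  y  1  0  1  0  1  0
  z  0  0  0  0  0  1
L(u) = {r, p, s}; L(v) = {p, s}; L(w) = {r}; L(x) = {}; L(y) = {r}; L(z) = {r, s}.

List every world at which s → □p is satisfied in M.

Let φ = s → □p. Evaluate φ at each world:
  u (successors {u, w, y}): φ is false.
  v (successors {u, v, w, y}): φ is false.
  w (successors {w}): φ is true.
  x (successors {x}): φ is true.
  y (successors {u, w, y}): φ is true.
  z (successors {z}): φ is false.
For instance, at u:
  At u: s is true, □p is false, so s → □p is false.
    At u: □p requires p at every successor {u, w, y}.
      p fails at w, so □p is false at u.
Satisfying worlds: {w, x, y}

w, x, y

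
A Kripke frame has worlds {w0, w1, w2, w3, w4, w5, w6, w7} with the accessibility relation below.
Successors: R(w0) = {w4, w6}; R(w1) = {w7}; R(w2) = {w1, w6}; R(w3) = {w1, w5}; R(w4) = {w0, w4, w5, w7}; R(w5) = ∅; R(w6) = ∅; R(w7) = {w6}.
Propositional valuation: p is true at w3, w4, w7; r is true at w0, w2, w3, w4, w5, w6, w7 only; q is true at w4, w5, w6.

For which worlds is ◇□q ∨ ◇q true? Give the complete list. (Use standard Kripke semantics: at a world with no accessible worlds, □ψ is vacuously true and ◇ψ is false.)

w0, w1, w2, w3, w4, w7

Recall that □ψ holds at a world iff ψ holds at every accessible world, and ◇ψ holds iff ψ holds at some accessible world.
Let φ = ◇□q ∨ ◇q. Evaluate φ at each world:
  w0 (successors {w4, w6}): φ is true.
  w1 (successors {w7}): φ is true.
  w2 (successors {w1, w6}): φ is true.
  w3 (successors {w1, w5}): φ is true.
  w4 (successors {w0, w4, w5, w7}): φ is true.
  w5 (successors ∅): φ is false.
  w6 (successors ∅): φ is false.
  w7 (successors {w6}): φ is true.
For instance, at w7:
  At w7: ◇□q is true, ◇q is true, so ◇□q ∨ ◇q is true.
    At w7: ◇□q requires □q at some successor in {w6}.
      □q holds at w6, so ◇□q is true at w7.
    At w7: ◇q requires q at some successor in {w6}.
      q holds at w6, so ◇q is true at w7.
Satisfying worlds: {w0, w1, w2, w3, w4, w7}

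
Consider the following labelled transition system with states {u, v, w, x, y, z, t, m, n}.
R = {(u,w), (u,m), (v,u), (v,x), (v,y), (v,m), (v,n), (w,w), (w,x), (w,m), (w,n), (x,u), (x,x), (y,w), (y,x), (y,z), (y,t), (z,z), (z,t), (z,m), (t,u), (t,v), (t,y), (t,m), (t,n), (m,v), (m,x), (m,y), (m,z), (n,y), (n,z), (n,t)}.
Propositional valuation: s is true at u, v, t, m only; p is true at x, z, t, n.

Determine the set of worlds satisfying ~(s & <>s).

Let φ = ~(s & <>s). Evaluate φ at each world:
  u (successors {w, m}): φ is false.
  v (successors {u, x, y, m, n}): φ is false.
  w (successors {w, x, m, n}): φ is true.
  x (successors {u, x}): φ is true.
  y (successors {w, x, z, t}): φ is true.
  z (successors {z, t, m}): φ is true.
  t (successors {u, v, y, m, n}): φ is false.
  m (successors {v, x, y, z}): φ is false.
  n (successors {y, z, t}): φ is true.
For instance, at n:
  At n: s & <>s is false, so ~(s & <>s) is true.
    At n: s is false, <>s is true, so s & <>s is false.
      At n: <>s requires s at some successor in {y, z, t}.
        s holds at t, so <>s is true at n.
Satisfying worlds: {w, x, y, z, n}

w, x, y, z, n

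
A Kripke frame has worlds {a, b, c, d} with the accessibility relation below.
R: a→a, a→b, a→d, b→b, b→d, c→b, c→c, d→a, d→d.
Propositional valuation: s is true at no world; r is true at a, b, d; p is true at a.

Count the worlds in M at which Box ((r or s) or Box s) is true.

3

Recall that Box ψ holds at a world iff ψ holds at every accessible world, and Dia ψ holds iff ψ holds at some accessible world.
Let φ = Box ((r or s) or Box s). Evaluate φ at each world:
  a (successors {a, b, d}): φ is true.
  b (successors {b, d}): φ is true.
  c (successors {b, c}): φ is false.
  d (successors {a, d}): φ is true.
For instance, at b:
  At b: Box ((r or s) or Box s) requires (r or s) or Box s at every successor {b, d}.
      At b: r or s is true, Box s is false, so (r or s) or Box s is true.
      At d: r or s is true, Box s is false, so (r or s) or Box s is true.
  So Box ((r or s) or Box s) is true at b.
Satisfying worlds: {a, b, d}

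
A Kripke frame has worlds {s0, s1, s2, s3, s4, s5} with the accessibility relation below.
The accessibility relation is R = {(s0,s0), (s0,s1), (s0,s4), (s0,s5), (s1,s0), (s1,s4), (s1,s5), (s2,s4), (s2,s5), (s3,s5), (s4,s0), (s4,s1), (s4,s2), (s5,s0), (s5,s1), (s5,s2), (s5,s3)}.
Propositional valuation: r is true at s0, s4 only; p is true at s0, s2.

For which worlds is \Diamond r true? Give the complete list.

Let φ = \Diamond r. Evaluate φ at each world:
  s0 (successors {s0, s1, s4, s5}): φ is true.
  s1 (successors {s0, s4, s5}): φ is true.
  s2 (successors {s4, s5}): φ is true.
  s3 (successors {s5}): φ is false.
  s4 (successors {s0, s1, s2}): φ is true.
  s5 (successors {s0, s1, s2, s3}): φ is true.
For instance, at s1:
  At s1: \Diamond r requires r at some successor in {s0, s4, s5}.
    r holds at s0, so \Diamond r is true at s1.
Satisfying worlds: {s0, s1, s2, s4, s5}

s0, s1, s2, s4, s5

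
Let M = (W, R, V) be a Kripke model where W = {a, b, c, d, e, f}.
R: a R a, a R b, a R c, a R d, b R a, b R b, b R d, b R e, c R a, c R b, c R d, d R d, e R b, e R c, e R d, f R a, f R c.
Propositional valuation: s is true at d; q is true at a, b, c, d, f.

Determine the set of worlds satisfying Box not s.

f

Recall that Box ψ holds at a world iff ψ holds at every accessible world, and Dia ψ holds iff ψ holds at some accessible world.
Let φ = Box not s. Evaluate φ at each world:
  a (successors {a, b, c, d}): φ is false.
  b (successors {a, b, d, e}): φ is false.
  c (successors {a, b, d}): φ is false.
  d (successors {d}): φ is false.
  e (successors {b, c, d}): φ is false.
  f (successors {a, c}): φ is true.
For instance, at d:
  At d: Box not s requires not s at every successor {d}.
    not s fails at d, so Box not s is false at d.
Satisfying worlds: {f}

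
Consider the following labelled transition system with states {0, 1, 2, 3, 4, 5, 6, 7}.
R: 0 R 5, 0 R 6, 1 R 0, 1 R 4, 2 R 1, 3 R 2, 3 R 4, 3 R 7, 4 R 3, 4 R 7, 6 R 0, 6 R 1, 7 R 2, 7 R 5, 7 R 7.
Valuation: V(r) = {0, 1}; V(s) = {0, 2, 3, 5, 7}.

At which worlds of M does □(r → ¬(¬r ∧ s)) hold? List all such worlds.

Let φ = □(r → ¬(¬r ∧ s)). Evaluate φ at each world:
  0 (successors {5, 6}): φ is true.
  1 (successors {0, 4}): φ is true.
  2 (successors {1}): φ is true.
  3 (successors {2, 4, 7}): φ is true.
  4 (successors {3, 7}): φ is true.
  5 (successors ∅): φ is true.
  6 (successors {0, 1}): φ is true.
  7 (successors {2, 5, 7}): φ is true.
For instance, at 4:
  At 4: □(r → ¬(¬r ∧ s)) requires r → ¬(¬r ∧ s) at every successor {3, 7}.
    At 3: r → ¬(¬r ∧ s) is true.
    At 7: r → ¬(¬r ∧ s) is true.
  So □(r → ¬(¬r ∧ s)) is true at 4.
Satisfying worlds: {0, 1, 2, 3, 4, 5, 6, 7}

0, 1, 2, 3, 4, 5, 6, 7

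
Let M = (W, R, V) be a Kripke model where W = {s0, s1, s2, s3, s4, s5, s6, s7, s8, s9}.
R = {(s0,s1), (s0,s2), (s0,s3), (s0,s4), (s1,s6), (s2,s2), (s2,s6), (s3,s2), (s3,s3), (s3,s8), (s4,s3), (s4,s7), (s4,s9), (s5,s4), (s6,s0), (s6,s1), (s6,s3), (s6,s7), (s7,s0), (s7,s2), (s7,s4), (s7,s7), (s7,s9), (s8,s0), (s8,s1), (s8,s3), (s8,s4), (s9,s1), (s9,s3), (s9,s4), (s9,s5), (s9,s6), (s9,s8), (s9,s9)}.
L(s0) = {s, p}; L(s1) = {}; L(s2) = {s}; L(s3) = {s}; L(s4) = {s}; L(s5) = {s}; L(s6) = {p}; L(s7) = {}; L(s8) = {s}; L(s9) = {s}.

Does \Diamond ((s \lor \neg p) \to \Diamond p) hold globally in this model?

Let φ = \Diamond ((s \lor \neg p) \to \Diamond p). Evaluate φ at each world:
  s0 (successors {s1, s2, s3, s4}): φ is true.
  s1 (successors {s6}): φ is true.
  s2 (successors {s2, s6}): φ is true.
  s3 (successors {s2, s3, s8}): φ is true.
  s4 (successors {s3, s7, s9}): φ is true.
  s5 (successors {s4}): φ is false.
  s6 (successors {s0, s1, s3, s7}): φ is true.
  s7 (successors {s0, s2, s4, s7, s9}): φ is true.
  s8 (successors {s0, s1, s3, s4}): φ is true.
  s9 (successors {s1, s3, s4, s5, s6, s8, s9}): φ is true.
Detail at s5 (counterexample):
  At s5: \Diamond ((s \lor \neg p) \to \Diamond p) requires (s \lor \neg p) \to \Diamond p at some successor in {s4}.
    At s4: (s \lor \neg p) \to \Diamond p is false.
  So \Diamond ((s \lor \neg p) \to \Diamond p) is false at s5.

No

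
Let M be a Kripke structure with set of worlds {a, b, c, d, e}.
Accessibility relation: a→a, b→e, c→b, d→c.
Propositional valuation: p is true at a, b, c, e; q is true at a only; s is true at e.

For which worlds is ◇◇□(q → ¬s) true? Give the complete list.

Let φ = ◇◇□(q → ¬s). Evaluate φ at each world:
  a (successors {a}): φ is true.
  b (successors {e}): φ is false.
  c (successors {b}): φ is true.
  d (successors {c}): φ is true.
  e (successors ∅): φ is false.
For instance, at d:
  At d: ◇◇□(q → ¬s) requires ◇□(q → ¬s) at some successor in {c}.
    ◇□(q → ¬s) holds at c, so ◇◇□(q → ¬s) is true at d.
      At c: ◇□(q → ¬s) requires □(q → ¬s) at some successor in {b}.
        □(q → ¬s) holds at b, so ◇□(q → ¬s) is true at c.
Satisfying worlds: {a, c, d}

a, c, d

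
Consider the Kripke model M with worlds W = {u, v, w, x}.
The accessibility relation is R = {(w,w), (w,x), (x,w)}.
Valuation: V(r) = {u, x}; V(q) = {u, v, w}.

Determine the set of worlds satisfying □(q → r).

u, v

Let φ = □(q → r). Evaluate φ at each world:
  u (successors ∅): φ is true.
  v (successors ∅): φ is true.
  w (successors {w, x}): φ is false.
  x (successors {w}): φ is false.
For instance, at x:
  At x: □(q → r) requires q → r at every successor {w}.
    q → r fails at w, so □(q → r) is false at x.
Satisfying worlds: {u, v}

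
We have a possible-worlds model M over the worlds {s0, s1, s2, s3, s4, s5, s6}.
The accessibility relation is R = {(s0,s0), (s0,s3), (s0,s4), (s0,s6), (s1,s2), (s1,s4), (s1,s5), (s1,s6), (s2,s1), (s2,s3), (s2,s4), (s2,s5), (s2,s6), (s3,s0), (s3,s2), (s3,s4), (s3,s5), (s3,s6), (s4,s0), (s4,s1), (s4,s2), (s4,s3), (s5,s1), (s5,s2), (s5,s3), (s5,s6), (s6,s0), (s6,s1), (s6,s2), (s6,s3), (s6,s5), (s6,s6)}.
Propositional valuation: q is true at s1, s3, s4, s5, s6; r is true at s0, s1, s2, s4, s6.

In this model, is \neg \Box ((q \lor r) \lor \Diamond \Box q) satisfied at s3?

At s3: \Box ((q \lor r) \lor \Diamond \Box q) is true, so \neg \Box ((q \lor r) \lor \Diamond \Box q) is false.
  At s3: \Box ((q \lor r) \lor \Diamond \Box q) requires (q \lor r) \lor \Diamond \Box q at every successor {s0, s2, s4, s5, s6}.
    At s0: (q \lor r) \lor \Diamond \Box q is true.
    At s2: (q \lor r) \lor \Diamond \Box q is true.
    At s4: (q \lor r) \lor \Diamond \Box q is true.
    At s5: (q \lor r) \lor \Diamond \Box q is true.
    At s6: (q \lor r) \lor \Diamond \Box q is true.
  So \Box ((q \lor r) \lor \Diamond \Box q) is true at s3.

No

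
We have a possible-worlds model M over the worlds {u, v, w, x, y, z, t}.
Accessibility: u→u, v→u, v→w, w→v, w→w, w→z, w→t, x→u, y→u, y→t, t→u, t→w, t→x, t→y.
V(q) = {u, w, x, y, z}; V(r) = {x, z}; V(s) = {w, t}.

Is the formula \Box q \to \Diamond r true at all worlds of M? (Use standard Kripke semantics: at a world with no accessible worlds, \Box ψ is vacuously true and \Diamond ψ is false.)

Let φ = \Box q \to \Diamond r. Evaluate φ at each world:
  u (successors {u}): φ is false.
  v (successors {u, w}): φ is false.
  w (successors {v, w, z, t}): φ is true.
  x (successors {u}): φ is false.
  y (successors {u, t}): φ is true.
  z (successors ∅): φ is false.
  t (successors {u, w, x, y}): φ is true.
Detail at u (counterexample):
  At u: \Box q is true, \Diamond r is false, so \Box q \to \Diamond r is false.
    At u: \Box q requires q at every successor {u}.
      At u: q is true.
    So \Box q is true at u.
    At u: \Diamond r requires r at some successor in {u}.
      At u: r is false.
    So \Diamond r is false at u.

No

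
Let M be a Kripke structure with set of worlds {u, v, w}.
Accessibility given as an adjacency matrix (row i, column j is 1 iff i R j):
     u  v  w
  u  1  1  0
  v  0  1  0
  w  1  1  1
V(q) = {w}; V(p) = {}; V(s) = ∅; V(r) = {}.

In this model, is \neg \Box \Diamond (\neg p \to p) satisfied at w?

Recall that \Box ψ holds at a world iff ψ holds at every accessible world, and \Diamond ψ holds iff ψ holds at some accessible world.
At w: \Box \Diamond (\neg p \to p) is false, so \neg \Box \Diamond (\neg p \to p) is true.
  At w: \Box \Diamond (\neg p \to p) requires \Diamond (\neg p \to p) at every successor {u, v, w}.
    \Diamond (\neg p \to p) fails at u, so \Box \Diamond (\neg p \to p) is false at w.
      At u: \Diamond (\neg p \to p) requires \neg p \to p at some successor in {u, v}.
        At u: \neg p \to p is false.
        At v: \neg p \to p is false.
      So \Diamond (\neg p \to p) is false at u.

Yes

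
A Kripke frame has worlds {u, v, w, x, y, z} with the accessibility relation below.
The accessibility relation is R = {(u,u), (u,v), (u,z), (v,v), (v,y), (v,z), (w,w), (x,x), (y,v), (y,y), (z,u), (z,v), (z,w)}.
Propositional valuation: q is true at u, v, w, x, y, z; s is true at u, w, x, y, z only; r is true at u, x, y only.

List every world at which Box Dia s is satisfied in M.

Recall that Box ψ holds at a world iff ψ holds at every accessible world, and Dia ψ holds iff ψ holds at some accessible world.
Let φ = Box Dia s. Evaluate φ at each world:
  u (successors {u, v, z}): φ is true.
  v (successors {v, y, z}): φ is true.
  w (successors {w}): φ is true.
  x (successors {x}): φ is true.
  y (successors {v, y}): φ is true.
  z (successors {u, v, w}): φ is true.
For instance, at w:
  At w: Box Dia s requires Dia s at every successor {w}.
      At w: Dia s requires s at some successor in {w}.
        s holds at w, so Dia s is true at w.
  So Box Dia s is true at w.
Satisfying worlds: {u, v, w, x, y, z}

u, v, w, x, y, z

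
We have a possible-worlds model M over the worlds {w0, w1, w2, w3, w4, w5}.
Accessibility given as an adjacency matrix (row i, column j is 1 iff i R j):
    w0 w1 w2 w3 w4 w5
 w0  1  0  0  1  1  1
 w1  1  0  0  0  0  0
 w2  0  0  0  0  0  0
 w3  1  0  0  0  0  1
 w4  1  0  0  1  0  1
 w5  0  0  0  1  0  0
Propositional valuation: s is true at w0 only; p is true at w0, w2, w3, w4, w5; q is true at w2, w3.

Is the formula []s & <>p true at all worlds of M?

Recall that []ψ holds at a world iff ψ holds at every accessible world, and <>ψ holds iff ψ holds at some accessible world.
Let φ = []s & <>p. Evaluate φ at each world:
  w0 (successors {w0, w3, w4, w5}): φ is false.
  w1 (successors {w0}): φ is true.
  w2 (successors ∅): φ is false.
  w3 (successors {w0, w5}): φ is false.
  w4 (successors {w0, w3, w5}): φ is false.
  w5 (successors {w3}): φ is false.
Detail at w0 (counterexample):
  At w0: []s is false, <>p is true, so []s & <>p is false.
    At w0: []s requires s at every successor {w0, w3, w4, w5}.
      s fails at w3, so []s is false at w0.
    At w0: <>p requires p at some successor in {w0, w3, w4, w5}.
      p holds at w0, so <>p is true at w0.

No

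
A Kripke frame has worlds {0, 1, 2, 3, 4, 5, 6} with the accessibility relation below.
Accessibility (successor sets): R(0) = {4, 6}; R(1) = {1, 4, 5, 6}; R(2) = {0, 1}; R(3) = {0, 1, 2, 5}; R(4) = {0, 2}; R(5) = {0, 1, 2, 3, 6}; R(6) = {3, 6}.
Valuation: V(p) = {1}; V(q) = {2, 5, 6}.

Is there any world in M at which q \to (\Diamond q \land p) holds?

Let φ = q \to (\Diamond q \land p). Evaluate φ at each world:
  0 (successors {4, 6}): φ is true.
  1 (successors {1, 4, 5, 6}): φ is true.
  2 (successors {0, 1}): φ is false.
  3 (successors {0, 1, 2, 5}): φ is true.
  4 (successors {0, 2}): φ is true.
  5 (successors {0, 1, 2, 3, 6}): φ is false.
  6 (successors {3, 6}): φ is false.
Detail at 0 (witness):
  At 0: q is false, \Diamond q \land p is false, so q \to (\Diamond q \land p) is true.
    At 0: \Diamond q is true, p is false, so \Diamond q \land p is false.
      At 0: \Diamond q requires q at some successor in {4, 6}.
        q holds at 6, so \Diamond q is true at 0.

Yes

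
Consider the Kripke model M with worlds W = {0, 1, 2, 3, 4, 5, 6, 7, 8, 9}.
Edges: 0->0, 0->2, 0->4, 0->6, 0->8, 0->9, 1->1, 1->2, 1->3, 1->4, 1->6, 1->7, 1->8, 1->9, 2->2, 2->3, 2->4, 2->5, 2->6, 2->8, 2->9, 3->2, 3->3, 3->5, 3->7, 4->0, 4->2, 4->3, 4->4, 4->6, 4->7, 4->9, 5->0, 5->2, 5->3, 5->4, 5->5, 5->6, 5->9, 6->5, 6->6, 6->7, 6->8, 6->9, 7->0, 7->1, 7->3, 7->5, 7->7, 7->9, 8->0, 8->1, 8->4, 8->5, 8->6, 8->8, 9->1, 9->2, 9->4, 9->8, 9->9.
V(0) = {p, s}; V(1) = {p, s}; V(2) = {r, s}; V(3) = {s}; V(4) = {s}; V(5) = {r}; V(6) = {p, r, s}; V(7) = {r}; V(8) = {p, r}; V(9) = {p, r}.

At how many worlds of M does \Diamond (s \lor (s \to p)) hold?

10

Recall that \Diamond ψ holds at a world iff ψ holds at some accessible world.
Let φ = \Diamond (s \lor (s \to p)). Evaluate φ at each world:
  0 (successors {0, 2, 4, 6, 8, 9}): φ is true.
  1 (successors {1, 2, 3, 4, 6, 7, 8, 9}): φ is true.
  2 (successors {2, 3, 4, 5, 6, 8, 9}): φ is true.
  3 (successors {2, 3, 5, 7}): φ is true.
  4 (successors {0, 2, 3, 4, 6, 7, 9}): φ is true.
  5 (successors {0, 2, 3, 4, 5, 6, 9}): φ is true.
  6 (successors {5, 6, 7, 8, 9}): φ is true.
  7 (successors {0, 1, 3, 5, 7, 9}): φ is true.
  8 (successors {0, 1, 4, 5, 6, 8}): φ is true.
  9 (successors {1, 2, 4, 8, 9}): φ is true.
For instance, at 1:
  At 1: \Diamond (s \lor (s \to p)) requires s \lor (s \to p) at some successor in {1, 2, 3, 4, 6, 7, 8, 9}.
    s \lor (s \to p) holds at 1, so \Diamond (s \lor (s \to p)) is true at 1.
Satisfying worlds: {0, 1, 2, 3, 4, 5, 6, 7, 8, 9}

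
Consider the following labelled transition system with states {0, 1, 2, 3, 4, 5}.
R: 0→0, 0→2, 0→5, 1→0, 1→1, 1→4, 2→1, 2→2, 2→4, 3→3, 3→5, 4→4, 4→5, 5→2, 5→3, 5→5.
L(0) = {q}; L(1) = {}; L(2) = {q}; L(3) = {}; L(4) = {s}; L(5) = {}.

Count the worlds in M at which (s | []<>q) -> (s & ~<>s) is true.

Recall that []ψ holds at a world iff ψ holds at every accessible world, and <>ψ holds iff ψ holds at some accessible world.
Let φ = (s | []<>q) -> (s & ~<>s). Evaluate φ at each world:
  0 (successors {0, 2, 5}): φ is false.
  1 (successors {0, 1, 4}): φ is true.
  2 (successors {1, 2, 4}): φ is true.
  3 (successors {3, 5}): φ is true.
  4 (successors {4, 5}): φ is false.
  5 (successors {2, 3, 5}): φ is true.
For instance, at 5:
  At 5: s | []<>q is false, s & ~<>s is false, so (s | []<>q) -> (s & ~<>s) is true.
    At 5: s is false, []<>q is false, so s | []<>q is false.
      At 5: []<>q requires <>q at every successor {2, 3, 5}.
        <>q fails at 3, so []<>q is false at 5.
    At 5: s is false, ~<>s is true, so s & ~<>s is false.
      At 5: <>s is false, so ~<>s is true.
Satisfying worlds: {1, 2, 3, 5}

4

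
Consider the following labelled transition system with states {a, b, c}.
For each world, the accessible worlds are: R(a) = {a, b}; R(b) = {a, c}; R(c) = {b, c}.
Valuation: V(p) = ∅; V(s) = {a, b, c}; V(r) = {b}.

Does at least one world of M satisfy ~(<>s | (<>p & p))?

Recall that <>ψ holds at a world iff ψ holds at some accessible world.
Let φ = ~(<>s | (<>p & p)). Evaluate φ at each world:
  a (successors {a, b}): φ is false.
  b (successors {a, c}): φ is false.
  c (successors {b, c}): φ is false.
For instance, at c:
  At c: <>s | (<>p & p) is true, so ~(<>s | (<>p & p)) is false.
    At c: <>s is true, <>p & p is false, so <>s | (<>p & p) is true.
      At c: <>s requires s at some successor in {b, c}.
        s holds at b, so <>s is true at c.
      At c: <>p is false, p is false, so <>p & p is false.

No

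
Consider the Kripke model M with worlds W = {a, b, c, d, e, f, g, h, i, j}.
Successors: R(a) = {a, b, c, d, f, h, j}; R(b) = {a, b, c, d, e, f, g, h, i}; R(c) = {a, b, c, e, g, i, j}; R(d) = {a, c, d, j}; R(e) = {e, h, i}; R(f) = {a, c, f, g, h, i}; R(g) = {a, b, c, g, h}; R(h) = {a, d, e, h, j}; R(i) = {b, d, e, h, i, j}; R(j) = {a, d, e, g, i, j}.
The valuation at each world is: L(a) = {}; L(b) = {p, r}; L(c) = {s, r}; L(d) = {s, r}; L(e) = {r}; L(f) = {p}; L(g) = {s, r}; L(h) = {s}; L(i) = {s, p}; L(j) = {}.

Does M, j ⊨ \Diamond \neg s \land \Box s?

No

Recall that \Box ψ holds at a world iff ψ holds at every accessible world, and \Diamond ψ holds iff ψ holds at some accessible world.
At j: \Diamond \neg s is true, \Box s is false, so \Diamond \neg s \land \Box s is false.
  At j: \Diamond \neg s requires \neg s at some successor in {a, d, e, g, i, j}.
    \neg s holds at a, so \Diamond \neg s is true at j.
  At j: \Box s requires s at every successor {a, d, e, g, i, j}.
    s fails at a, so \Box s is false at j.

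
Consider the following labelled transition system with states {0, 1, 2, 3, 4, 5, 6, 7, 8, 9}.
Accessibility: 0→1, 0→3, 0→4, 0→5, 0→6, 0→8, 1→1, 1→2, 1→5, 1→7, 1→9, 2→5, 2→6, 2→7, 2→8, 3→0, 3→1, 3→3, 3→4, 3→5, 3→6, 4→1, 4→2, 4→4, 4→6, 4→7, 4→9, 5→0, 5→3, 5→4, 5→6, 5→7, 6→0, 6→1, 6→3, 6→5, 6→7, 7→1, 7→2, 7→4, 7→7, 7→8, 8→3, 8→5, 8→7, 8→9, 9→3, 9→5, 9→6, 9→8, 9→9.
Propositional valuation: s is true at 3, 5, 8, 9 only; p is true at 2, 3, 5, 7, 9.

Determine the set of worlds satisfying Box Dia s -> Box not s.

Let φ = Box Dia s -> Box not s. Evaluate φ at each world:
  0 (successors {1, 3, 4, 5, 6, 8}): φ is false.
  1 (successors {1, 2, 5, 7, 9}): φ is false.
  2 (successors {5, 6, 7, 8}): φ is false.
  3 (successors {0, 1, 3, 4, 5, 6}): φ is false.
  4 (successors {1, 2, 4, 6, 7, 9}): φ is false.
  5 (successors {0, 3, 4, 6, 7}): φ is false.
  6 (successors {0, 1, 3, 5, 7}): φ is false.
  7 (successors {1, 2, 4, 7, 8}): φ is false.
  8 (successors {3, 5, 7, 9}): φ is false.
  9 (successors {3, 5, 6, 8, 9}): φ is false.
For instance, at 6:
  At 6: Box Dia s is true, Box not s is false, so Box Dia s -> Box not s is false.
    At 6: Box Dia s requires Dia s at every successor {0, 1, 3, 5, 7}.
      At 0: Dia s is true.
      At 1: Dia s is true.
      At 3: Dia s is true.
      At 5: Dia s is true.
      At 7: Dia s is true.
    So Box Dia s is true at 6.
    At 6: Box not s requires not s at every successor {0, 1, 3, 5, 7}.
      not s fails at 3, so Box not s is false at 6.
Satisfying worlds: none.

none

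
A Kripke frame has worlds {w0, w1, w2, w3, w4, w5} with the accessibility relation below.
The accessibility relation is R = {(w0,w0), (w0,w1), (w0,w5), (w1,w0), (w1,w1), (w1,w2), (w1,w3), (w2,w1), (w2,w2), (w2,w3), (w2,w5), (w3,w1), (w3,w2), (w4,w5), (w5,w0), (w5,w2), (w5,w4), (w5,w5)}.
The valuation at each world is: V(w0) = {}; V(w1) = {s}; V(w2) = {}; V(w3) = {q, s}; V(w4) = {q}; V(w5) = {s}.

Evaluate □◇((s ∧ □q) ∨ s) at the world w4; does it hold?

Yes

At w4: □◇((s ∧ □q) ∨ s) requires ◇((s ∧ □q) ∨ s) at every successor {w5}.
    At w5: ◇((s ∧ □q) ∨ s) requires (s ∧ □q) ∨ s at some successor in {w0, w2, w4, w5}.
      (s ∧ □q) ∨ s holds at w5, so ◇((s ∧ □q) ∨ s) is true at w5.
So □◇((s ∧ □q) ∨ s) is true at w4.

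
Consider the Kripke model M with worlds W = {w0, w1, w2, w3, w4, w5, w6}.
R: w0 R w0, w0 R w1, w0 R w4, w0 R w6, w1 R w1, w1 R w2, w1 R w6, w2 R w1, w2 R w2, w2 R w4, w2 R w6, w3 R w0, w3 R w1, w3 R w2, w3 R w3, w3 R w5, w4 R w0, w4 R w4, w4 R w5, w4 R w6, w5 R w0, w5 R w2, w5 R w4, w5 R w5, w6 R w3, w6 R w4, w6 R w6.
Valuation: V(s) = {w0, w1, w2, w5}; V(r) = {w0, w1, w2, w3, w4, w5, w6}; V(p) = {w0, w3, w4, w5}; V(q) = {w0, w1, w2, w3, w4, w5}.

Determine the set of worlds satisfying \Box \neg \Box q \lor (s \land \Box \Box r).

Let φ = \Box \neg \Box q \lor (s \land \Box \Box r). Evaluate φ at each world:
  w0 (successors {w0, w1, w4, w6}): φ is true.
  w1 (successors {w1, w2, w6}): φ is true.
  w2 (successors {w1, w2, w4, w6}): φ is true.
  w3 (successors {w0, w1, w2, w3, w5}): φ is false.
  w4 (successors {w0, w4, w5, w6}): φ is false.
  w5 (successors {w0, w2, w4, w5}): φ is true.
  w6 (successors {w3, w4, w6}): φ is false.
For instance, at w5:
  At w5: \Box \neg \Box q is false, s \land \Box \Box r is true, so \Box \neg \Box q \lor (s \land \Box \Box r) is true.
    At w5: \Box \neg \Box q requires \neg \Box q at every successor {w0, w2, w4, w5}.
      \neg \Box q fails at w5, so \Box \neg \Box q is false at w5.
    At w5: s is true, \Box \Box r is true, so s \land \Box \Box r is true.
      At w5: \Box \Box r requires \Box r at every successor {w0, w2, w4, w5}.
        At w0: \Box r is true.
        At w2: \Box r is true.
        At w4: \Box r is true.
        At w5: \Box r is true.
      So \Box \Box r is true at w5.
Satisfying worlds: {w0, w1, w2, w5}

w0, w1, w2, w5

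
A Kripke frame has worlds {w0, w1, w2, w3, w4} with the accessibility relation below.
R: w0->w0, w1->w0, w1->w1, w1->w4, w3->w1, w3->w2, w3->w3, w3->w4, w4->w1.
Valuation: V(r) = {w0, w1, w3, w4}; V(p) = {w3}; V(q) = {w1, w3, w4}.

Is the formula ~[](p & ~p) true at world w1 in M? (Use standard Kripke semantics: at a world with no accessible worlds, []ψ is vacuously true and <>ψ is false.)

At w1: [](p & ~p) is false, so ~[](p & ~p) is true.
  At w1: [](p & ~p) requires p & ~p at every successor {w0, w1, w4}.
    p & ~p fails at w0, so [](p & ~p) is false at w1.

Yes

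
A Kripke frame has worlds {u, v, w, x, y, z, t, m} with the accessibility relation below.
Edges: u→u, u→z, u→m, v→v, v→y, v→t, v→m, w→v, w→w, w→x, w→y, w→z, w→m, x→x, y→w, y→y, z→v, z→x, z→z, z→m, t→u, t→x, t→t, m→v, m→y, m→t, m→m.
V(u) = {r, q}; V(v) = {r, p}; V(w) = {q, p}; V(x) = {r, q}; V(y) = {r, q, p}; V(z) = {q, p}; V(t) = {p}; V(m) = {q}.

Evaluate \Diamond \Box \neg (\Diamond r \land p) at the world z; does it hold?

At z: \Diamond \Box \neg (\Diamond r \land p) requires \Box \neg (\Diamond r \land p) at some successor in {v, x, z, m}.
  \Box \neg (\Diamond r \land p) holds at x, so \Diamond \Box \neg (\Diamond r \land p) is true at z.
    At x: \Box \neg (\Diamond r \land p) requires \neg (\Diamond r \land p) at every successor {x}.
      At x: \neg (\Diamond r \land p) is true.
    So \Box \neg (\Diamond r \land p) is true at x.

Yes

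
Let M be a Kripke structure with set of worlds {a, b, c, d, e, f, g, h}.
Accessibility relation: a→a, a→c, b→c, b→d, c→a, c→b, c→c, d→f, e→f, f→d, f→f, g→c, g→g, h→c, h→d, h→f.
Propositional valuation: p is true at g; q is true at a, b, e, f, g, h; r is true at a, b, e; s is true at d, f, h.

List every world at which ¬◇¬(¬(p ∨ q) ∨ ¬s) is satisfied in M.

a, b, c, g

Let φ = ¬◇¬(¬(p ∨ q) ∨ ¬s). Evaluate φ at each world:
  a (successors {a, c}): φ is true.
  b (successors {c, d}): φ is true.
  c (successors {a, b, c}): φ is true.
  d (successors {f}): φ is false.
  e (successors {f}): φ is false.
  f (successors {d, f}): φ is false.
  g (successors {c, g}): φ is true.
  h (successors {c, d, f}): φ is false.
For instance, at f:
  At f: ◇¬(¬(p ∨ q) ∨ ¬s) is true, so ¬◇¬(¬(p ∨ q) ∨ ¬s) is false.
    At f: ◇¬(¬(p ∨ q) ∨ ¬s) requires ¬(¬(p ∨ q) ∨ ¬s) at some successor in {d, f}.
      ¬(¬(p ∨ q) ∨ ¬s) holds at f, so ◇¬(¬(p ∨ q) ∨ ¬s) is true at f.
Satisfying worlds: {a, b, c, g}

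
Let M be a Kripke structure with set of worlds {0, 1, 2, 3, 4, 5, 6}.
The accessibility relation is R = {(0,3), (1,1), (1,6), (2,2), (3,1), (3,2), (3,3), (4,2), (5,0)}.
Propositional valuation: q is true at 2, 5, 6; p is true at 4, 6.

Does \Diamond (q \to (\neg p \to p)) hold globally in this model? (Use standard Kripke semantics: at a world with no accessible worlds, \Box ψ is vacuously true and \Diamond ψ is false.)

No

Let φ = \Diamond (q \to (\neg p \to p)). Evaluate φ at each world:
  0 (successors {3}): φ is true.
  1 (successors {1, 6}): φ is true.
  2 (successors {2}): φ is false.
  3 (successors {1, 2, 3}): φ is true.
  4 (successors {2}): φ is false.
  5 (successors {0}): φ is true.
  6 (successors ∅): φ is false.
Detail at 2 (counterexample):
  At 2: \Diamond (q \to (\neg p \to p)) requires q \to (\neg p \to p) at some successor in {2}.
    At 2: q \to (\neg p \to p) is false.
  So \Diamond (q \to (\neg p \to p)) is false at 2.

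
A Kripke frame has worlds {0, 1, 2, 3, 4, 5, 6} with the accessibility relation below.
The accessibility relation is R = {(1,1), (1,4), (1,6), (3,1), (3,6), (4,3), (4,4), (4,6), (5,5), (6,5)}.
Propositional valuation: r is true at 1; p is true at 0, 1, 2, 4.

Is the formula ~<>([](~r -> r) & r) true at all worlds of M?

Yes

Let φ = ~<>([](~r -> r) & r). Evaluate φ at each world:
  0 (successors ∅): φ is true.
  1 (successors {1, 4, 6}): φ is true.
  2 (successors ∅): φ is true.
  3 (successors {1, 6}): φ is true.
  4 (successors {3, 4, 6}): φ is true.
  5 (successors {5}): φ is true.
  6 (successors {5}): φ is true.
For instance, at 5:
  At 5: <>([](~r -> r) & r) is false, so ~<>([](~r -> r) & r) is true.
    At 5: <>([](~r -> r) & r) requires [](~r -> r) & r at some successor in {5}.
      At 5: [](~r -> r) & r is false.
    So <>([](~r -> r) & r) is false at 5.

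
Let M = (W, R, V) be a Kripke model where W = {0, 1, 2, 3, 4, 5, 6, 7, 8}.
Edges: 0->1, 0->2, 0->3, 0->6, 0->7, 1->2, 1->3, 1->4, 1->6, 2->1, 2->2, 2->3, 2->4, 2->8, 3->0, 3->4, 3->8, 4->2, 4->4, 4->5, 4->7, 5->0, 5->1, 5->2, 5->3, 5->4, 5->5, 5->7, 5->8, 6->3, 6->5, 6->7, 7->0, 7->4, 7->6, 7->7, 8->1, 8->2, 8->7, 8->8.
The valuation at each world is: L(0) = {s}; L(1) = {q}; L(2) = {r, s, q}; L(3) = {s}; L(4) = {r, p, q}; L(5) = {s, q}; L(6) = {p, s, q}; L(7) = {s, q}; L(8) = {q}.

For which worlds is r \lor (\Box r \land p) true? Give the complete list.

2, 4

Let φ = r \lor (\Box r \land p). Evaluate φ at each world:
  0 (successors {1, 2, 3, 6, 7}): φ is false.
  1 (successors {2, 3, 4, 6}): φ is false.
  2 (successors {1, 2, 3, 4, 8}): φ is true.
  3 (successors {0, 4, 8}): φ is false.
  4 (successors {2, 4, 5, 7}): φ is true.
  5 (successors {0, 1, 2, 3, 4, 5, 7, 8}): φ is false.
  6 (successors {3, 5, 7}): φ is false.
  7 (successors {0, 4, 6, 7}): φ is false.
  8 (successors {1, 2, 7, 8}): φ is false.
For instance, at 4:
  At 4: r is true, \Box r \land p is false, so r \lor (\Box r \land p) is true.
    At 4: \Box r is false, p is true, so \Box r \land p is false.
      At 4: \Box r requires r at every successor {2, 4, 5, 7}.
        r fails at 5, so \Box r is false at 4.
Satisfying worlds: {2, 4}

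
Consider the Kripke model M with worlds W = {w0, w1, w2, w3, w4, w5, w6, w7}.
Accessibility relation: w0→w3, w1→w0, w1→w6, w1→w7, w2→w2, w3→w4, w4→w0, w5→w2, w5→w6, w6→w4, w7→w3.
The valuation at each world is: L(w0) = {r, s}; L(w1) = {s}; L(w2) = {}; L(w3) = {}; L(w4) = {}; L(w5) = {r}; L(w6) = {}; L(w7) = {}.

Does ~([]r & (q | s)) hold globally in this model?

Yes

Recall that []ψ holds at a world iff ψ holds at every accessible world, and <>ψ holds iff ψ holds at some accessible world.
Let φ = ~([]r & (q | s)). Evaluate φ at each world:
  w0 (successors {w3}): φ is true.
  w1 (successors {w0, w6, w7}): φ is true.
  w2 (successors {w2}): φ is true.
  w3 (successors {w4}): φ is true.
  w4 (successors {w0}): φ is true.
  w5 (successors {w2, w6}): φ is true.
  w6 (successors {w4}): φ is true.
  w7 (successors {w3}): φ is true.
For instance, at w5:
  At w5: []r & (q | s) is false, so ~([]r & (q | s)) is true.
    At w5: []r is false, q | s is false, so []r & (q | s) is false.
      At w5: []r requires r at every successor {w2, w6}.
        r fails at w2, so []r is false at w5.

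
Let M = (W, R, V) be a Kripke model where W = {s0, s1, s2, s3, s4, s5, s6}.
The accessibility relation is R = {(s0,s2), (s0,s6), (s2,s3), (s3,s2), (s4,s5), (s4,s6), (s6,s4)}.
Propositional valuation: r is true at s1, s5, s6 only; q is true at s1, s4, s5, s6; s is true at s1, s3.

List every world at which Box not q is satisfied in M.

s1, s2, s3, s5

Let φ = Box not q. Evaluate φ at each world:
  s0 (successors {s2, s6}): φ is false.
  s1 (successors ∅): φ is true.
  s2 (successors {s3}): φ is true.
  s3 (successors {s2}): φ is true.
  s4 (successors {s5, s6}): φ is false.
  s5 (successors ∅): φ is true.
  s6 (successors {s4}): φ is false.
For instance, at s4:
  At s4: Box not q requires not q at every successor {s5, s6}.
    not q fails at s5, so Box not q is false at s4.
Satisfying worlds: {s1, s2, s3, s5}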